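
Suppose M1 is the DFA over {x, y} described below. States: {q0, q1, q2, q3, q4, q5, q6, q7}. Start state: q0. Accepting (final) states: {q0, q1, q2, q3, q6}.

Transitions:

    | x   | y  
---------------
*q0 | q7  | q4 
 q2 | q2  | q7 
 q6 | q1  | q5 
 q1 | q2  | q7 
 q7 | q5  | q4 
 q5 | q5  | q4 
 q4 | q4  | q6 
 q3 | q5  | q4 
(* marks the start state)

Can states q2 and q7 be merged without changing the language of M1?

States {q3} cannot be reached from the start state, so discard them.
Initial partition by acceptance: {q0,q1,q2,q6} | {q4,q5,q7}.
On input x, block {q0,q1,q2,q6} splits into {q1,q2,q6} and {q0}.
Split {q4,q5,q7} by δ(·,y) → {q5,q7} and {q4}.
No further refinement is possible. Final partition (4 blocks): {q1,q2,q6} | {q5,q7} | {q0} | {q4}.
q2 and q7 end up in different blocks, so they are distinguishable. For instance, the string 'ε' is accepted from only q2.

No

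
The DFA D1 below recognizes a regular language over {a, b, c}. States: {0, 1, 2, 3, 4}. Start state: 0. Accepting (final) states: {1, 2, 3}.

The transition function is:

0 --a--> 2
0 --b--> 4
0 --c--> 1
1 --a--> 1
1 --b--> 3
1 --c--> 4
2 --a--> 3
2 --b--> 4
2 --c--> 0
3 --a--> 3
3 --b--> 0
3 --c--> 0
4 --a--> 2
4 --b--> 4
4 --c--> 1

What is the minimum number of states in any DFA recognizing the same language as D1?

3

All states are reachable from the start state.
Start with accepting vs non-accepting: {1,2,3} | {0,4}.
On input b, block {1,2,3} splits into {2,3} and {1}.
The partition is now stable with 3 blocks: {2,3} | {0,4} | {1}.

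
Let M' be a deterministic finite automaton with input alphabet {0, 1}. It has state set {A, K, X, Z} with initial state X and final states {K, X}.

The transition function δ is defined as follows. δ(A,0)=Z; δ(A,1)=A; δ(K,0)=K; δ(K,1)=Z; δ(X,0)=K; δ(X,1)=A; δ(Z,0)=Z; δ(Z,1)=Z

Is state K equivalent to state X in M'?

Every state is reachable, so we keep all 4.
Initial partition by acceptance: {K,X} | {A,Z}.
No further refinement is possible. Final partition (2 blocks): {K,X} | {A,Z}.
K and X lie in the same block of the stable partition, so they are equivalent — no string distinguishes them.

Yes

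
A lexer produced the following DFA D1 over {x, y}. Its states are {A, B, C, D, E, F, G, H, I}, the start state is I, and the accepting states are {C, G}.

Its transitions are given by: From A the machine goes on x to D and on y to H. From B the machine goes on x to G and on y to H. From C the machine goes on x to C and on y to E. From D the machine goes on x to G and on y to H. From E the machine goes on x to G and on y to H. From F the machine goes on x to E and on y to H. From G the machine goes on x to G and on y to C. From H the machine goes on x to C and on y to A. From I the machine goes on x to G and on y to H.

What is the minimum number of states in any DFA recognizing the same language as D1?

States {B,F} cannot be reached from the start state, so discard them.
Initial partition by acceptance: {C,G} | {A,D,E,H,I}.
Refine {C,G} on symbol y: members go to different blocks, giving {C} and {G}.
Split {A,D,E,H,I} by δ(·,x) → {D,E,I} and {A} and {H}.
No further refinement is possible. Final partition (5 blocks): {C} | {D,E,I} | {G} | {A} | {H}.

5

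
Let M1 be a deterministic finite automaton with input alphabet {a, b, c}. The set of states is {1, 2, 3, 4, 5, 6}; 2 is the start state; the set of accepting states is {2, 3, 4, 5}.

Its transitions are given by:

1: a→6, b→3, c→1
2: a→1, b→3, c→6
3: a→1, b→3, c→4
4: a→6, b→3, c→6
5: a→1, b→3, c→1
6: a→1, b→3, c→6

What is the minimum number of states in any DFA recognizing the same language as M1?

3

Reachable states from the start: {1,2,3,4,6}. Unreachable: {5} — drop them.
Start with accepting vs non-accepting: {2,3,4} | {1,6}.
Refine {2,3,4} on symbol c: members go to different blocks, giving {2,4} and {3}.
Stable partition: {2,4} | {1,6} | {3} — 3 equivalence classes.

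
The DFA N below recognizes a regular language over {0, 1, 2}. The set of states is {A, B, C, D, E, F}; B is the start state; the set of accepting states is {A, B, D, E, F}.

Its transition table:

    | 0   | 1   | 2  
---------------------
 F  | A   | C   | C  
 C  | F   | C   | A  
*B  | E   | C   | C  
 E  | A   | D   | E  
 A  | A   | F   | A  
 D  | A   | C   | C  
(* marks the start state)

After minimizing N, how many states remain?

Every state is reachable, so we keep all 6.
Start with accepting vs non-accepting: {A,B,D,E,F} | {C}.
Split {A,B,D,E,F} by δ(·,1) → {B,D,F} and {A,E}.
No further refinement is possible. Final partition (3 blocks): {B,D,F} | {C} | {A,E}.

3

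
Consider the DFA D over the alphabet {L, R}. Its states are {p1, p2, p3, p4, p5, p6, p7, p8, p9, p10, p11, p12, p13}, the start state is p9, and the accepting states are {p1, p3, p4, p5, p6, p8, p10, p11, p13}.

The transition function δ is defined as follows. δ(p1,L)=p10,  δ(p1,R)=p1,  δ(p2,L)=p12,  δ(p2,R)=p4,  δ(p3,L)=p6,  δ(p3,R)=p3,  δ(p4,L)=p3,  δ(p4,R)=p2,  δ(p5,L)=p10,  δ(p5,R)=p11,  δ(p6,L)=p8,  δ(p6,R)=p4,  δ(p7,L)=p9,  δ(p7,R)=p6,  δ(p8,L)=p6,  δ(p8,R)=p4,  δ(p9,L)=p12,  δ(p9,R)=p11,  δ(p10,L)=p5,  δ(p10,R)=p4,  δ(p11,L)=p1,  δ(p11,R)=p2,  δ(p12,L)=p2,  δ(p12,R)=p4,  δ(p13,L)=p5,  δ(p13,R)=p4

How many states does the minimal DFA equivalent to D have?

4

States {p7,p13} cannot be reached from the start state, so discard them.
P0 = {p1,p3,p4,p5,p6,p8,p10,p11} | {p2,p9,p12}.
Split {p1,p3,p4,p5,p6,p8,p10,p11} by δ(·,R) → {p1,p3,p5,p6,p8,p10} and {p4,p11}.
Split {p1,p3,p5,p6,p8,p10} by δ(·,R) → {p5,p6,p8,p10} and {p1,p3}.
The partition is now stable with 4 blocks: {p5,p6,p8,p10} | {p2,p9,p12} | {p4,p11} | {p1,p3}.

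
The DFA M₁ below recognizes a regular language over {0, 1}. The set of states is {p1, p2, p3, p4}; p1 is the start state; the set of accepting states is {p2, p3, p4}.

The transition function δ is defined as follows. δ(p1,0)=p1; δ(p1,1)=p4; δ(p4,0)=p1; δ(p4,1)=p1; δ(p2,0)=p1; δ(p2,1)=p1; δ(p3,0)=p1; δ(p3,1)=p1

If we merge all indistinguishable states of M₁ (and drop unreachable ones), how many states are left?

First remove the unreachable states {p2,p3}; 2 states remain.
P0 = {p4} | {p1}.
The partition is now stable with 2 blocks: {p4} | {p1}.

2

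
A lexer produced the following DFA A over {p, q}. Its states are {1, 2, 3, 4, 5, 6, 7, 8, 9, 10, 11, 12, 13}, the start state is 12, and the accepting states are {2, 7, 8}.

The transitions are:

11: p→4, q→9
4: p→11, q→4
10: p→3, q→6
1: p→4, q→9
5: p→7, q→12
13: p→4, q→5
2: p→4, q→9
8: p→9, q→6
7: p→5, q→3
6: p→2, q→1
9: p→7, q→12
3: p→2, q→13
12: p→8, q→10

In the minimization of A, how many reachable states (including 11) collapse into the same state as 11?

All states are reachable from the start state.
P0 = {2,7,8} | {1,3,4,5,6,9,10,11,12,13}.
Split {1,3,4,5,6,9,10,11,12,13} by δ(·,p) → {1,4,10,11,13} and {3,5,6,9,12}.
On input p, block {2,7,8} splits into {7,8} and {2}.
Split {1,4,10,11,13} by δ(·,p) → {1,4,11,13} and {10}.
Refine {1,4,11,13} on symbol q: members go to different blocks, giving {1,11,13} and {4}.
Refine {3,5,6,9,12} on symbol p: members go to different blocks, giving {5,9,12} and {3,6}.
On input q, block {5,9,12} splits into {5,9} and {12}.
No further refinement is possible. Final partition (8 blocks): {7,8} | {1,11,13} | {5,9} | {2} | {10} | {4} | {3,6} | {12}.
State 11 belongs to the block {1,11,13}, which has 3 states.

3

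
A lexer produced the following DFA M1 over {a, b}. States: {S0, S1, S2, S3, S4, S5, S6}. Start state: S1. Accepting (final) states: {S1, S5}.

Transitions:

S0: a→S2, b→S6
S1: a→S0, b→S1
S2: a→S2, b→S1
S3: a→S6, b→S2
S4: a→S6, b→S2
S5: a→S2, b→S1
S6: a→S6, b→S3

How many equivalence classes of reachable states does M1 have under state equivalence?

5

Reachable states from the start: {S0,S1,S2,S3,S6}. Unreachable: {S4,S5} — drop them.
P0 = {S1} | {S0,S2,S3,S6}.
Split {S0,S2,S3,S6} by δ(·,b) → {S0,S3,S6} and {S2}.
Split {S0,S3,S6} by δ(·,a) → {S3,S6} and {S0}.
Split {S3,S6} by δ(·,b) → {S3} and {S6}.
Stable partition: {S1} | {S3} | {S2} | {S0} | {S6} — 5 equivalence classes.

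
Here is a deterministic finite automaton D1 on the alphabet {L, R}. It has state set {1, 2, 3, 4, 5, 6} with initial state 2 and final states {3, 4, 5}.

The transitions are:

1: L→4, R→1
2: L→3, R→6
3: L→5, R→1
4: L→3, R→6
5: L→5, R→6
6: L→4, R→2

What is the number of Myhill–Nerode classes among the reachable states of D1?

2

Every state is reachable, so we keep all 6.
P0 = {3,4,5} | {1,2,6}.
Stable partition: {3,4,5} | {1,2,6} — 2 equivalence classes.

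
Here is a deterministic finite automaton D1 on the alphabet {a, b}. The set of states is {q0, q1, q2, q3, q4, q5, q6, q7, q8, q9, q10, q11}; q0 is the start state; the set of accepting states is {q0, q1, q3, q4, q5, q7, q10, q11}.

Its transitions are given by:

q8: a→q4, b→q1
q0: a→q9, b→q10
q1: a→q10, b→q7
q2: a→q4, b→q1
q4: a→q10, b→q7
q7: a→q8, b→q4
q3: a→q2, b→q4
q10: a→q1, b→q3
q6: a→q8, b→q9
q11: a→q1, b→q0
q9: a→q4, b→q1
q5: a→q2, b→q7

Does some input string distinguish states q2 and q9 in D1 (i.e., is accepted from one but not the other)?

No

States {q5,q6,q11} cannot be reached from the start state, so discard them.
P0 = {q0,q1,q3,q4,q7,q10} | {q2,q8,q9}.
On input a, block {q0,q1,q3,q4,q7,q10} splits into {q0,q3,q7} and {q1,q4,q10}.
No further refinement is possible. Final partition (3 blocks): {q0,q3,q7} | {q2,q8,q9} | {q1,q4,q10}.
q2 and q9 lie in the same block of the stable partition, so they are equivalent — no string distinguishes them.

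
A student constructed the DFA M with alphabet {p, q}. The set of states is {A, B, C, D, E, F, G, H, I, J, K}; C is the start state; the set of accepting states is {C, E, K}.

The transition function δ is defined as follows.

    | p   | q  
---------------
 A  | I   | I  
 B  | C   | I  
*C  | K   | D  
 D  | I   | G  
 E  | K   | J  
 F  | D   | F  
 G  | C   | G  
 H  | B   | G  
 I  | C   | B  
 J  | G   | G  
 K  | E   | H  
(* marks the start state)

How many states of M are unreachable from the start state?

2

No path from C leads to A, F; the other 9 states are all reachable.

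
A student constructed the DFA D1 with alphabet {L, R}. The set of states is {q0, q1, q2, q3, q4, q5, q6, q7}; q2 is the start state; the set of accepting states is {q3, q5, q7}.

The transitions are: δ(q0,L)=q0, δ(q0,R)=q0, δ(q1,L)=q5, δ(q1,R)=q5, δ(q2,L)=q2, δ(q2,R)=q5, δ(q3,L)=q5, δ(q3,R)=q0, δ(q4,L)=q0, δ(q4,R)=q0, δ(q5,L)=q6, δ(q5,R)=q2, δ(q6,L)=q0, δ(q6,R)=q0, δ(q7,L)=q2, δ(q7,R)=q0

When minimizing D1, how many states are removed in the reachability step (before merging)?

4

No path from q2 leads to q1, q3, q4, q7; the other 4 states are all reachable.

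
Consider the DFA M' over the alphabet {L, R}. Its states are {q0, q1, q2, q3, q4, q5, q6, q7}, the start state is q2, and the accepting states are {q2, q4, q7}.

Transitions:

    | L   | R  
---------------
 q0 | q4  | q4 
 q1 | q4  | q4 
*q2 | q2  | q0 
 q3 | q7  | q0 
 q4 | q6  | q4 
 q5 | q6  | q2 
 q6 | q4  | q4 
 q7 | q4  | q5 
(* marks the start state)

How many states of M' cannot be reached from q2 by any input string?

BFS from q2 reaches {q0, q2, q4, q6}; the 4 state(s) q1, q3, q5, q7 are never visited.

4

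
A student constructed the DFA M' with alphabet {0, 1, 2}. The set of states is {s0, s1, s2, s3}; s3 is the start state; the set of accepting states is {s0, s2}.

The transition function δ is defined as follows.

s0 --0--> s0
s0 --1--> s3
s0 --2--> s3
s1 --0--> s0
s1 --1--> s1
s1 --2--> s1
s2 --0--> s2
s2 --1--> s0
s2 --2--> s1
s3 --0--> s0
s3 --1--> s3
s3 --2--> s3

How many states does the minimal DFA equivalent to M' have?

2

First remove the unreachable states {s1,s2}; 2 states remain.
P0 = {s0} | {s3}.
Stable partition: {s0} | {s3} — 2 equivalence classes.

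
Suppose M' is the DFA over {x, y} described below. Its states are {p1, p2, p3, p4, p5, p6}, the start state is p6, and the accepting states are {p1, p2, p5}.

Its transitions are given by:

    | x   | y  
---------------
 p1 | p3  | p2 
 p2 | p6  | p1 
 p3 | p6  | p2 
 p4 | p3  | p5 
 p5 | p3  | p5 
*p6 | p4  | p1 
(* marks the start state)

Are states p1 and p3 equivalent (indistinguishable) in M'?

No

Initial partition by acceptance: {p1,p2,p5} | {p3,p4,p6}.
The partition is now stable with 2 blocks: {p1,p2,p5} | {p3,p4,p6}.
p1 and p3 end up in different blocks, so they are distinguishable. For instance, the string 'ε' is accepted from only p1.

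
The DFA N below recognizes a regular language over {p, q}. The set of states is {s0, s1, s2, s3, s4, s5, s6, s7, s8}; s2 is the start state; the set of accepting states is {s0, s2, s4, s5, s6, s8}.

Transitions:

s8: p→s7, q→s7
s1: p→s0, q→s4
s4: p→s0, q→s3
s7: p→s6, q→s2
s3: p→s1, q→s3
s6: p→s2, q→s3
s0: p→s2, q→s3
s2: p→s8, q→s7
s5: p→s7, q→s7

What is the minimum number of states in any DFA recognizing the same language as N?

7

States {s5} cannot be reached from the start state, so discard them.
Start with accepting vs non-accepting: {s0,s2,s4,s6,s8} | {s1,s3,s7}.
Refine {s0,s2,s4,s6,s8} on symbol p: members go to different blocks, giving {s0,s2,s4,s6} and {s8}.
On input p, block {s0,s2,s4,s6} splits into {s0,s4,s6} and {s2}.
Refine {s0,s4,s6} on symbol p: members go to different blocks, giving {s0,s6} and {s4}.
Refine {s1,s3,s7} on symbol p: members go to different blocks, giving {s1,s7} and {s3}.
On input q, block {s1,s7} splits into {s1} and {s7}.
The partition is now stable with 7 blocks: {s0,s6} | {s1} | {s8} | {s2} | {s4} | {s3} | {s7}.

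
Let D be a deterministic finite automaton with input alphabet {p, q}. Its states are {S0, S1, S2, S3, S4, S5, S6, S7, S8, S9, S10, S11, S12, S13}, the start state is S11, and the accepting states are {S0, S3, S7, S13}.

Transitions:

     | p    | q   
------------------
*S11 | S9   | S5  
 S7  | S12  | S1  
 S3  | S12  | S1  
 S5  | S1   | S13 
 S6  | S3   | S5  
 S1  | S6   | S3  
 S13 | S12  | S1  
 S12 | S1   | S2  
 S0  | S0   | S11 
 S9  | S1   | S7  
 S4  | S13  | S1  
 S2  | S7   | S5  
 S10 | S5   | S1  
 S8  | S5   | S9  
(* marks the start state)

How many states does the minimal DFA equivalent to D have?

States {S0,S4,S8,S10} cannot be reached from the start state, so discard them.
Initial partition by acceptance: {S3,S7,S13} | {S1,S2,S5,S6,S9,S11,S12}.
On input p, block {S1,S2,S5,S6,S9,S11,S12} splits into {S1,S5,S9,S11,S12} and {S2,S6}.
On input p, block {S1,S5,S9,S11,S12} splits into {S5,S9,S11,S12} and {S1}.
Split {S5,S9,S11,S12} by δ(·,p) → {S5,S9,S12} and {S11}.
Split {S5,S9,S12} by δ(·,q) → {S5,S9} and {S12}.
Stable partition: {S3,S7,S13} | {S5,S9} | {S2,S6} | {S1} | {S11} | {S12} — 6 equivalence classes.

6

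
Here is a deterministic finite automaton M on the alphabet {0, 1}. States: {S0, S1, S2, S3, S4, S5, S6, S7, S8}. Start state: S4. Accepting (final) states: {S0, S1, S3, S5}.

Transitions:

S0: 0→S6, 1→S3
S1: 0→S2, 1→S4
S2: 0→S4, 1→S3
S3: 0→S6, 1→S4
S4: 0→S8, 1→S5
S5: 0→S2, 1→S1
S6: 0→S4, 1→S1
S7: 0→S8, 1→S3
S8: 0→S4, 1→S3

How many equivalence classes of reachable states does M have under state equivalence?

First remove the unreachable states {S0,S7}; 7 states remain.
Start with accepting vs non-accepting: {S1,S3,S5} | {S2,S4,S6,S8}.
Split {S1,S3,S5} by δ(·,1) → {S1,S3} and {S5}.
Refine {S2,S4,S6,S8} on symbol 1: members go to different blocks, giving {S2,S6,S8} and {S4}.
No further refinement is possible. Final partition (4 blocks): {S1,S3} | {S2,S6,S8} | {S5} | {S4}.

4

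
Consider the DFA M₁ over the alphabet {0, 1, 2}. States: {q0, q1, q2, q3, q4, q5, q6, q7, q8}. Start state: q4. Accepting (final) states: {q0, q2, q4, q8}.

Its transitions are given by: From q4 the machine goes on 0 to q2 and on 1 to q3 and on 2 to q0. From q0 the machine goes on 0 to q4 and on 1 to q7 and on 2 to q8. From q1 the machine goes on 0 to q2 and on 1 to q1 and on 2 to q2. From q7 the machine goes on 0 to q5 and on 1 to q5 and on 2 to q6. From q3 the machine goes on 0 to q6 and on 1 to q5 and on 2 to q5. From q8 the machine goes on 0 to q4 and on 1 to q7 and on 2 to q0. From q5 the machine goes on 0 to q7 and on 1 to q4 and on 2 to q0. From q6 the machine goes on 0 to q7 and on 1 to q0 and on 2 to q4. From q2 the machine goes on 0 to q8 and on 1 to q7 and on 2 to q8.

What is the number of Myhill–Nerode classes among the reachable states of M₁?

Reachable states from the start: {q0,q2,q3,q4,q5,q6,q7,q8}. Unreachable: {q1} — drop them.
Initial partition by acceptance: {q0,q2,q4,q8} | {q3,q5,q6,q7}.
Refine {q3,q5,q6,q7} on symbol 1: members go to different blocks, giving {q3,q7} and {q5,q6}.
No further refinement is possible. Final partition (3 blocks): {q0,q2,q4,q8} | {q3,q7} | {q5,q6}.

3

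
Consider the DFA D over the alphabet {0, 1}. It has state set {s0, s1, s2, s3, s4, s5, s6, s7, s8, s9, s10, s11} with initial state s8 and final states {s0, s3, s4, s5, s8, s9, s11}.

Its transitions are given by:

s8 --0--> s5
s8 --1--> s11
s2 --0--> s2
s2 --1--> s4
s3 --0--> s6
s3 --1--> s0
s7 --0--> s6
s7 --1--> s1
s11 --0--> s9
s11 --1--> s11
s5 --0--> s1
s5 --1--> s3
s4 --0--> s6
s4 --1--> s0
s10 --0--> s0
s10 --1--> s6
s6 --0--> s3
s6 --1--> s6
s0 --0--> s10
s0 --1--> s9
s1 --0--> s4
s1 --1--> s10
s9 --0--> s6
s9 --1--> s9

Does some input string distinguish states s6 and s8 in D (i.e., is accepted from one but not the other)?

States {s2,s7} cannot be reached from the start state, so discard them.
Start with accepting vs non-accepting: {s0,s3,s4,s5,s8,s9,s11} | {s1,s6,s10}.
On input 0, block {s0,s3,s4,s5,s8,s9,s11} splits into {s0,s3,s4,s5,s9} and {s8,s11}.
The partition is now stable with 3 blocks: {s0,s3,s4,s5,s9} | {s1,s6,s10} | {s8,s11}.
s6 and s8 end up in different blocks, so they are distinguishable. For instance, the string 'ε' is accepted from only s8.

Yes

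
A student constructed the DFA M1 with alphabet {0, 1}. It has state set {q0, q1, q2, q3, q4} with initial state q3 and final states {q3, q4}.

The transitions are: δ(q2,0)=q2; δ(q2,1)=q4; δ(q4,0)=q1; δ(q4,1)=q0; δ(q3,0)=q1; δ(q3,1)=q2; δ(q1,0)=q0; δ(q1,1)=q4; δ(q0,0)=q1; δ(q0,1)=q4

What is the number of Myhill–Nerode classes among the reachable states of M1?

2

Initial partition by acceptance: {q3,q4} | {q0,q1,q2}.
The partition is now stable with 2 blocks: {q3,q4} | {q0,q1,q2}.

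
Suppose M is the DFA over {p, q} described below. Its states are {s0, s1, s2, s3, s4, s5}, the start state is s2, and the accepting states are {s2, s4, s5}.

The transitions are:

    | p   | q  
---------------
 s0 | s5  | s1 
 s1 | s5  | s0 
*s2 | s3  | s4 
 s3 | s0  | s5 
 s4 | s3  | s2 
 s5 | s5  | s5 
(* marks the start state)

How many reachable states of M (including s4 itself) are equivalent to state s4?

Initial partition by acceptance: {s2,s4,s5} | {s0,s1,s3}.
Split {s2,s4,s5} by δ(·,p) → {s2,s4} and {s5}.
Refine {s0,s1,s3} on symbol p: members go to different blocks, giving {s0,s1} and {s3}.
Stable partition: {s2,s4} | {s0,s1} | {s5} | {s3} — 4 equivalence classes.
The equivalence class containing s4 is {s2,s4}, of size 2.

2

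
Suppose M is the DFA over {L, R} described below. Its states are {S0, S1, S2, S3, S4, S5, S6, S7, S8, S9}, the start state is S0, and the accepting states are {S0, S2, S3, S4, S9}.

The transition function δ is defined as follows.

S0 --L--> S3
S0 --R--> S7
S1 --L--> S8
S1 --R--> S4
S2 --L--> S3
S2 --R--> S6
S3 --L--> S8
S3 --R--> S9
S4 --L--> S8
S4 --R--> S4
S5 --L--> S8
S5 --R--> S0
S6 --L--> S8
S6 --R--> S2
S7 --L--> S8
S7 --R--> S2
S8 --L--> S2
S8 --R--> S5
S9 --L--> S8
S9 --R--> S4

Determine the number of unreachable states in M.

BFS from S0 reaches {S0, S2, S3, S4, S5, S6, S7, S8, S9}; the 1 state(s) S1 are never visited.

1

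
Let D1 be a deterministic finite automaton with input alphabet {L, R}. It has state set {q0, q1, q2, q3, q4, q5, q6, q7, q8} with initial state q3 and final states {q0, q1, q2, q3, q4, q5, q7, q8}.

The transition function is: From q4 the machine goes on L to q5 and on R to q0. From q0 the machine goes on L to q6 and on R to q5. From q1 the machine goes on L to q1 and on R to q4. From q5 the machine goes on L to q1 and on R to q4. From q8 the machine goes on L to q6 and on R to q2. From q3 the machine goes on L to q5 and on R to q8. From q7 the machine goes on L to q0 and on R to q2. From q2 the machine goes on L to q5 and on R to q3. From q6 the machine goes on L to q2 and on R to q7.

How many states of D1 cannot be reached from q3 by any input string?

0

Exploring from q3, all states are eventually visited, so none are unreachable.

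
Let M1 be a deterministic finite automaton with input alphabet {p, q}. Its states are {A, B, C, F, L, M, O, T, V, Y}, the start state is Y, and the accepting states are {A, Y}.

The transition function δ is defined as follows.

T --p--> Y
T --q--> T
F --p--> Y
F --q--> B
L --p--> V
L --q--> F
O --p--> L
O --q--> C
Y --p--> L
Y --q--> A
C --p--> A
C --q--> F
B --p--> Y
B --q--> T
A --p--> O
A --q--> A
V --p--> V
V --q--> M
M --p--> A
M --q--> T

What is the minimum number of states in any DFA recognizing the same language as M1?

All states are reachable from the start state.
Start with accepting vs non-accepting: {A,Y} | {B,C,F,L,M,O,T,V}.
Refine {B,C,F,L,M,O,T,V} on symbol p: members go to different blocks, giving {B,C,F,M,T} and {L,O,V}.
The partition is now stable with 3 blocks: {A,Y} | {B,C,F,M,T} | {L,O,V}.

3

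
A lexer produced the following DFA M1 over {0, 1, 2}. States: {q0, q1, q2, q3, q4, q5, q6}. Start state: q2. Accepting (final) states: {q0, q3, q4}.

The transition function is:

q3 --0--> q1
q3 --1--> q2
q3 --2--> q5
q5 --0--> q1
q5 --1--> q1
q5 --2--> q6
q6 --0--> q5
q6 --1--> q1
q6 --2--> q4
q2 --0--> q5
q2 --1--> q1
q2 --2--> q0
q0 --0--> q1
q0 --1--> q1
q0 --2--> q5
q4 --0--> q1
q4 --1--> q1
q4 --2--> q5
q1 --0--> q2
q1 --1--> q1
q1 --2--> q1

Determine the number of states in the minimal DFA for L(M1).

4

First remove the unreachable states {q3}; 6 states remain.
Initial partition by acceptance: {q0,q4} | {q1,q2,q5,q6}.
Split {q1,q2,q5,q6} by δ(·,2) → {q1,q5} and {q2,q6}.
On input 0, block {q1,q5} splits into {q1} and {q5}.
Stable partition: {q0,q4} | {q1} | {q2,q6} | {q5} — 4 equivalence classes.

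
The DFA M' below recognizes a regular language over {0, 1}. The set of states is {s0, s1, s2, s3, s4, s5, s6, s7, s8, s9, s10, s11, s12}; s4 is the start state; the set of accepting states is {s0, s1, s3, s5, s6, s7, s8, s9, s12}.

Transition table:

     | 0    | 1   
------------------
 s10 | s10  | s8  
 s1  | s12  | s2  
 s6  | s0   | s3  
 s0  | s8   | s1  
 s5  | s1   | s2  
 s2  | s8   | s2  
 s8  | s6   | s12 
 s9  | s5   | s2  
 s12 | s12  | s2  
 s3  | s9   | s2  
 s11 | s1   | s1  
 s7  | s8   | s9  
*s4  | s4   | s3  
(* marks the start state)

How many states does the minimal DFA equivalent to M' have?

4

Reachable states from the start: {s0,s1,s2,s3,s4,s5,s6,s8,s9,s12}. Unreachable: {s7,s10,s11} — drop them.
Initial partition by acceptance: {s0,s1,s3,s5,s6,s8,s9,s12} | {s2,s4}.
Split {s0,s1,s3,s5,s6,s8,s9,s12} by δ(·,1) → {s1,s3,s5,s9,s12} and {s0,s6,s8}.
On input 0, block {s2,s4} splits into {s2} and {s4}.
Stable partition: {s1,s3,s5,s9,s12} | {s2} | {s0,s6,s8} | {s4} — 4 equivalence classes.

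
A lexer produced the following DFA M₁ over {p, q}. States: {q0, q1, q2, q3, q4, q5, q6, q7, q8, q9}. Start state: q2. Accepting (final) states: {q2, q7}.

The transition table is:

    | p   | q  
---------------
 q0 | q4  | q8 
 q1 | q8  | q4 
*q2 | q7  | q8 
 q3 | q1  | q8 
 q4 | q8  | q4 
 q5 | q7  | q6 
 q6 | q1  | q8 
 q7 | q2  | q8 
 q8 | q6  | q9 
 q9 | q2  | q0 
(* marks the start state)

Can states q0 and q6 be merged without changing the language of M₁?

Yes

States {q3,q5} cannot be reached from the start state, so discard them.
Initial partition by acceptance: {q2,q7} | {q0,q1,q4,q6,q8,q9}.
Split {q0,q1,q4,q6,q8,q9} by δ(·,p) → {q0,q1,q4,q6,q8} and {q9}.
Refine {q0,q1,q4,q6,q8} on symbol q: members go to different blocks, giving {q0,q1,q4,q6} and {q8}.
Refine {q0,q1,q4,q6} on symbol p: members go to different blocks, giving {q0,q6} and {q1,q4}.
No further refinement is possible. Final partition (5 blocks): {q2,q7} | {q0,q6} | {q9} | {q8} | {q1,q4}.
q0 and q6 lie in the same block of the stable partition, so they are equivalent — no string distinguishes them.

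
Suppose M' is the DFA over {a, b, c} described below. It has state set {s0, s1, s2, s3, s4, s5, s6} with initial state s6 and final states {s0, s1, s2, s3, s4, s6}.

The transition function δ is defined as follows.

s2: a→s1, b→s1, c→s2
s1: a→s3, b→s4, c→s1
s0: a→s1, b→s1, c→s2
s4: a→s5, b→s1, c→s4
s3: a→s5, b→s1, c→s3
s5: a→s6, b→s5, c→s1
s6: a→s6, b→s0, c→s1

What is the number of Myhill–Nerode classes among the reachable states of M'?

Initial partition by acceptance: {s0,s1,s2,s3,s4,s6} | {s5}.
On input a, block {s0,s1,s2,s3,s4,s6} splits into {s0,s1,s2,s6} and {s3,s4}.
Refine {s0,s1,s2,s6} on symbol a: members go to different blocks, giving {s0,s2,s6} and {s1}.
Refine {s0,s2,s6} on symbol a: members go to different blocks, giving {s0,s2} and {s6}.
The partition is now stable with 5 blocks: {s0,s2} | {s5} | {s3,s4} | {s1} | {s6}.

5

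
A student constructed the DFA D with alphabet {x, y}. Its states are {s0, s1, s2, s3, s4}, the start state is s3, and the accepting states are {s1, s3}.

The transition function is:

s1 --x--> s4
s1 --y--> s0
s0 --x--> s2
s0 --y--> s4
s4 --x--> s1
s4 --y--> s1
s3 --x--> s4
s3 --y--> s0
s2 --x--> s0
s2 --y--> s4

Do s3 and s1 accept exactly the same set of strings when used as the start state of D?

Yes

P0 = {s1,s3} | {s0,s2,s4}.
Split {s0,s2,s4} by δ(·,x) → {s0,s2} and {s4}.
The partition is now stable with 3 blocks: {s1,s3} | {s0,s2} | {s4}.
s3 and s1 lie in the same block of the stable partition, so they are equivalent — no string distinguishes them.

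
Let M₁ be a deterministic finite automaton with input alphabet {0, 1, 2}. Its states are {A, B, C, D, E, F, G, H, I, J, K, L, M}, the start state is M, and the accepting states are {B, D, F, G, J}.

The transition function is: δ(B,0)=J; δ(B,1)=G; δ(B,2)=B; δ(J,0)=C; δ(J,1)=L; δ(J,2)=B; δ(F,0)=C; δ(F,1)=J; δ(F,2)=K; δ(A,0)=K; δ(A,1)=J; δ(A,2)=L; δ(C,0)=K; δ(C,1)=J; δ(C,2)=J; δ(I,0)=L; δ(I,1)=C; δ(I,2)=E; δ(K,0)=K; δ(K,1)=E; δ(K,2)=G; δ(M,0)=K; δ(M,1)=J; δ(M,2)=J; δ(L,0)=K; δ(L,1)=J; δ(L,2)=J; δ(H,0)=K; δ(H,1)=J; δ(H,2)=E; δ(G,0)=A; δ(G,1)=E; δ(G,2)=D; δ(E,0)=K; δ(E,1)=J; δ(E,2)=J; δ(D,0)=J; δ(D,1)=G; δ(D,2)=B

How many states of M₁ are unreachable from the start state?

3

No path from M leads to F, H, I; the other 10 states are all reachable.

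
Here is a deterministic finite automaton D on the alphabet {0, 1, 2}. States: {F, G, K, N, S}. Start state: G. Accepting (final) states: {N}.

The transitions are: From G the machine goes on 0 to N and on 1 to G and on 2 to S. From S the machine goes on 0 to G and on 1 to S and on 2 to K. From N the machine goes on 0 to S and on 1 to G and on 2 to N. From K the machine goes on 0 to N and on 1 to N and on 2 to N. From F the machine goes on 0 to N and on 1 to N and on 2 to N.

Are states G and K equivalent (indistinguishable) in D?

First remove the unreachable states {F}; 4 states remain.
P0 = {N} | {G,K,S}.
On input 0, block {G,K,S} splits into {G,K} and {S}.
Refine {G,K} on symbol 1: members go to different blocks, giving {G} and {K}.
Stable partition: {N} | {G} | {S} | {K} — 4 equivalence classes.
G and K end up in different blocks, so they are distinguishable. For instance, the string '1' is accepted from only K.

No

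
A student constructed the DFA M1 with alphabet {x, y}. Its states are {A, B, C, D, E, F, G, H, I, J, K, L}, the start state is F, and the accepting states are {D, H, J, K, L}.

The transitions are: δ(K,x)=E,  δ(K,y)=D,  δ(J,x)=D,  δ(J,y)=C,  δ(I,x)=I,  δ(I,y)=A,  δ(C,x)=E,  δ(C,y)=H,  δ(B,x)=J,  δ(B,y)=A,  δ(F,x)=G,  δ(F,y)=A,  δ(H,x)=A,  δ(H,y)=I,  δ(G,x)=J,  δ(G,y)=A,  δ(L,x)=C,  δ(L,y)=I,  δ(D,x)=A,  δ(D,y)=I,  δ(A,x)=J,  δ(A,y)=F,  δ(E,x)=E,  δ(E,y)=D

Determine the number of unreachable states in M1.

3

Starting at F and following transitions, the reachable set is {A, C, D, E, F, G, H, I, J}. That leaves B, K, L unreachable — 3 in total.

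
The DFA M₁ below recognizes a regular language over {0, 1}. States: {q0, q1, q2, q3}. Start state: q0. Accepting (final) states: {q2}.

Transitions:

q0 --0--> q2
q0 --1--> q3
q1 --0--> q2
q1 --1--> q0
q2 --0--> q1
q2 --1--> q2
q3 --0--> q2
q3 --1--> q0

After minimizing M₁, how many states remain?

2

Initial partition by acceptance: {q2} | {q0,q1,q3}.
The partition is now stable with 2 blocks: {q2} | {q0,q1,q3}.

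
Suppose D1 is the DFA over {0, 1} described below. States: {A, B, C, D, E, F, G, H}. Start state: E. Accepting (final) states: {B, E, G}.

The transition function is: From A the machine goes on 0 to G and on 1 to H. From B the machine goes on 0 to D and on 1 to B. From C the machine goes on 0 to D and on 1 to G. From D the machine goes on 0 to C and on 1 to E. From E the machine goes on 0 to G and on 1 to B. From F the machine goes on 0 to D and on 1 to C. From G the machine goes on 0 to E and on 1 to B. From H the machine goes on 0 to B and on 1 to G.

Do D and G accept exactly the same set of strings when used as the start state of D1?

First remove the unreachable states {A,F,H}; 5 states remain.
Start with accepting vs non-accepting: {B,E,G} | {C,D}.
Split {B,E,G} by δ(·,0) → {E,G} and {B}.
No further refinement is possible. Final partition (3 blocks): {E,G} | {C,D} | {B}.
D and G end up in different blocks, so they are distinguishable. For instance, the string 'ε' is accepted from only G.

No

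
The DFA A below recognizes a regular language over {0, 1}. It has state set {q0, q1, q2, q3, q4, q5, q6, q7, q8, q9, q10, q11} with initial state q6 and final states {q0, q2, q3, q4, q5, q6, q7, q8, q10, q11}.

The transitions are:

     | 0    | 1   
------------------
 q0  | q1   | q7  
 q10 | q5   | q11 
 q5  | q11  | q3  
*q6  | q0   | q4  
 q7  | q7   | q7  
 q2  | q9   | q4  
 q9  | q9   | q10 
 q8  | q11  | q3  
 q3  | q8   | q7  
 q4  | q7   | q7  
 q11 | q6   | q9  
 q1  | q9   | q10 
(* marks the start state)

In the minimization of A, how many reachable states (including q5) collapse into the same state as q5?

2

States {q2} cannot be reached from the start state, so discard them.
Start with accepting vs non-accepting: {q0,q3,q4,q5,q6,q7,q8,q10,q11} | {q1,q9}.
On input 0, block {q0,q3,q4,q5,q6,q7,q8,q10,q11} splits into {q3,q4,q5,q6,q7,q8,q10,q11} and {q0}.
On input 0, block {q3,q4,q5,q6,q7,q8,q10,q11} splits into {q3,q4,q5,q7,q8,q10,q11} and {q6}.
On input 0, block {q3,q4,q5,q7,q8,q10,q11} splits into {q3,q4,q5,q7,q8,q10} and {q11}.
On input 0, block {q3,q4,q5,q7,q8,q10} splits into {q3,q4,q7,q10} and {q5,q8}.
Refine {q3,q4,q7,q10} on symbol 0: members go to different blocks, giving {q3,q10} and {q4,q7}.
Split {q3,q10} by δ(·,1) → {q3} and {q10}.
Stable partition: {q3} | {q1,q9} | {q0} | {q6} | {q11} | {q5,q8} | {q4,q7} | {q10} — 8 equivalence classes.
State q5 belongs to the block {q5,q8}, which has 2 states.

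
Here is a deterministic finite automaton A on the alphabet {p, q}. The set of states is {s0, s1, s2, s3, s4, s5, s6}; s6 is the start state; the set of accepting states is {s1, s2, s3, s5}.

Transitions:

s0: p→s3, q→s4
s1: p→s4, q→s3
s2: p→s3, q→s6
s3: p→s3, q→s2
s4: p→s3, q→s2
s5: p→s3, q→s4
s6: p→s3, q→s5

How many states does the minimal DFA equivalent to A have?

3

Reachable states from the start: {s2,s3,s4,s5,s6}. Unreachable: {s0,s1} — drop them.
Initial partition by acceptance: {s2,s3,s5} | {s4,s6}.
On input q, block {s2,s3,s5} splits into {s2,s5} and {s3}.
No further refinement is possible. Final partition (3 blocks): {s2,s5} | {s4,s6} | {s3}.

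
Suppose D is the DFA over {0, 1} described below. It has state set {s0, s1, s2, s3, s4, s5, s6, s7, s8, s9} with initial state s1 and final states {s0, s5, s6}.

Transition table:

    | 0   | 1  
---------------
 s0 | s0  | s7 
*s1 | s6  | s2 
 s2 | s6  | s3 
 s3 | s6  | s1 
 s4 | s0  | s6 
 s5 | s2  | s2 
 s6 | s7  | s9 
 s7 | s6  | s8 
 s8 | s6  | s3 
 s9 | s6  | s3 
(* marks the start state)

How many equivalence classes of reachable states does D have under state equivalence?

2

First remove the unreachable states {s0,s4,s5}; 7 states remain.
P0 = {s6} | {s1,s2,s3,s7,s8,s9}.
Stable partition: {s6} | {s1,s2,s3,s7,s8,s9} — 2 equivalence classes.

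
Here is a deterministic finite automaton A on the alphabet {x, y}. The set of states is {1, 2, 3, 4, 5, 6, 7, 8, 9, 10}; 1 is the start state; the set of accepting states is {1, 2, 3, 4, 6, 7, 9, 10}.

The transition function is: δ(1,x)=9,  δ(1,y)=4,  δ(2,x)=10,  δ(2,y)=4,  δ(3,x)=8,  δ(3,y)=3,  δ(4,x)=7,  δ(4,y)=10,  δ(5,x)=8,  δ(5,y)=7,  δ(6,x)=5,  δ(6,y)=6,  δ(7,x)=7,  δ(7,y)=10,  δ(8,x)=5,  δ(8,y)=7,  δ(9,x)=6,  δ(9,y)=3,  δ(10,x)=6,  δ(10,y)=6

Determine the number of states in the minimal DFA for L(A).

5

First remove the unreachable states {2}; 9 states remain.
Start with accepting vs non-accepting: {1,3,4,6,7,9,10} | {5,8}.
On input x, block {1,3,4,6,7,9,10} splits into {1,4,7,9,10} and {3,6}.
On input x, block {1,4,7,9,10} splits into {1,4,7} and {9,10}.
Split {1,4,7} by δ(·,x) → {4,7} and {1}.
No further refinement is possible. Final partition (5 blocks): {4,7} | {5,8} | {3,6} | {9,10} | {1}.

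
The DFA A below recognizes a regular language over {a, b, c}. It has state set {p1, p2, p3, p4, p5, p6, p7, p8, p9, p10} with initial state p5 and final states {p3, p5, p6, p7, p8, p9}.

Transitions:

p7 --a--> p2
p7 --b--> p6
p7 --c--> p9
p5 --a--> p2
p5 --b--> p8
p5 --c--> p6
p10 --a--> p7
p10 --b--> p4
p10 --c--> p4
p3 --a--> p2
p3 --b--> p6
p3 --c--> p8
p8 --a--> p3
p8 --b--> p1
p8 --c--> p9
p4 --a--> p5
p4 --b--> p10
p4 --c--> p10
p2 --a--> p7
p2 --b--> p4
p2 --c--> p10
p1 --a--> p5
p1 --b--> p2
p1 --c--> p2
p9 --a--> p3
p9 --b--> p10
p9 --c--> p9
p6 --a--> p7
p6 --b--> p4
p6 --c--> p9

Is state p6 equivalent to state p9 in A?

Yes

Initial partition by acceptance: {p3,p5,p6,p7,p8,p9} | {p1,p2,p4,p10}.
Split {p3,p5,p6,p7,p8,p9} by δ(·,a) → {p3,p5,p7} and {p6,p8,p9}.
Stable partition: {p3,p5,p7} | {p1,p2,p4,p10} | {p6,p8,p9} — 3 equivalence classes.
p6 and p9 lie in the same block of the stable partition, so they are equivalent — no string distinguishes them.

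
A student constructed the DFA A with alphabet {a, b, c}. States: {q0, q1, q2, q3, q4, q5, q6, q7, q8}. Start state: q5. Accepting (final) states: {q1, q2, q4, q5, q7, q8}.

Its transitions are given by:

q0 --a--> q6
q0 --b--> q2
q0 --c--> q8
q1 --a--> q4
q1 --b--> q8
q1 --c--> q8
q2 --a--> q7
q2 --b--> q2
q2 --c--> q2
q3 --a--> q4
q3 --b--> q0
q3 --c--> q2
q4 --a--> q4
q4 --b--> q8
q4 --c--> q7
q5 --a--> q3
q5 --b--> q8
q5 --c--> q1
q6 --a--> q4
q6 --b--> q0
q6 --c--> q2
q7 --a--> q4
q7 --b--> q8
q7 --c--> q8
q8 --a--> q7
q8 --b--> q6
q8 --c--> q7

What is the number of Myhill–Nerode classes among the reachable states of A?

7

All states are reachable from the start state.
Start with accepting vs non-accepting: {q1,q2,q4,q5,q7,q8} | {q0,q3,q6}.
Split {q1,q2,q4,q5,q7,q8} by δ(·,a) → {q1,q2,q4,q7,q8} and {q5}.
Split {q1,q2,q4,q7,q8} by δ(·,b) → {q1,q2,q4,q7} and {q8}.
Refine {q1,q2,q4,q7} on symbol b: members go to different blocks, giving {q1,q4,q7} and {q2}.
Refine {q1,q4,q7} on symbol c: members go to different blocks, giving {q1,q7} and {q4}.
Split {q0,q3,q6} by δ(·,a) → {q3,q6} and {q0}.
Stable partition: {q1,q7} | {q3,q6} | {q5} | {q8} | {q2} | {q4} | {q0} — 7 equivalence classes.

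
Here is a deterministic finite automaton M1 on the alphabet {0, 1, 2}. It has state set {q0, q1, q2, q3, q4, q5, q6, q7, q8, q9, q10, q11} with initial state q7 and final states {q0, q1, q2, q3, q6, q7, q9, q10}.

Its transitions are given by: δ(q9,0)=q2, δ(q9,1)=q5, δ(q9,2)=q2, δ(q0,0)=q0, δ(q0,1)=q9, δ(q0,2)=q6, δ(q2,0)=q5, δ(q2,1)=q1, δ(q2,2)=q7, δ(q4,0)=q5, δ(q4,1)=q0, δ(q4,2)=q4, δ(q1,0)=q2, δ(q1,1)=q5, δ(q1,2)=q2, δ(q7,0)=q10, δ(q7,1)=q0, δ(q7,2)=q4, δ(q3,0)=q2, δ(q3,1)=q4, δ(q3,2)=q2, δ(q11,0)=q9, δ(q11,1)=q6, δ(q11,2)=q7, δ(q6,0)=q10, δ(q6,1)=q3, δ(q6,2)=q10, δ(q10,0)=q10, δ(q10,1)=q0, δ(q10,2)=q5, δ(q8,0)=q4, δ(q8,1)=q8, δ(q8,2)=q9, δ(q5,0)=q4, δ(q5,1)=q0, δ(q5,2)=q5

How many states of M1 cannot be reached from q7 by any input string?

2

Starting at q7 and following transitions, the reachable set is {q0, q1, q2, q3, q4, q5, q6, q7, q9, q10}. That leaves q8, q11 unreachable — 2 in total.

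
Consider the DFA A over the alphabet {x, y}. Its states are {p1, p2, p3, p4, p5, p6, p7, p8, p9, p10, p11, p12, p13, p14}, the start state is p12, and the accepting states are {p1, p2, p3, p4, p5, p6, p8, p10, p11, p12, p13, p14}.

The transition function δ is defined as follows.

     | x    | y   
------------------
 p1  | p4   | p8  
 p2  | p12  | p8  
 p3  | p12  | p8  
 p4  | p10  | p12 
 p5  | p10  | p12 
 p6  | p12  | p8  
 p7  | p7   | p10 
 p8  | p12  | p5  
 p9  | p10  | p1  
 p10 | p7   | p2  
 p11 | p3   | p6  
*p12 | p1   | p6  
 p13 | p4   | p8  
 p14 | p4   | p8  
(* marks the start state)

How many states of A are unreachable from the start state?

BFS from p12 reaches {p1, p2, p4, p5, p6, p7, p8, p10, p12}; the 5 state(s) p3, p9, p11, p13, p14 are never visited.

5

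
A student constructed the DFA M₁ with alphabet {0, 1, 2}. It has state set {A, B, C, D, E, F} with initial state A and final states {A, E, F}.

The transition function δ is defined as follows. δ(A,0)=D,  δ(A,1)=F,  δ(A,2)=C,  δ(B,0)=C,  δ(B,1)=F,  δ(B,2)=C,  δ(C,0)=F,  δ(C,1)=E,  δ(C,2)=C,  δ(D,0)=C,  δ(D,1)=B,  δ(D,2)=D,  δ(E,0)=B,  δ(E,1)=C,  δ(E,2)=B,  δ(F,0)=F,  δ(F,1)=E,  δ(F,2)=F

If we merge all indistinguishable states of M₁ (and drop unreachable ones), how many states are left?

6

All states are reachable from the start state.
Initial partition by acceptance: {A,E,F} | {B,C,D}.
On input 0, block {A,E,F} splits into {A,E} and {F}.
On input 1, block {A,E} splits into {A} and {E}.
On input 0, block {B,C,D} splits into {B,D} and {C}.
On input 1, block {B,D} splits into {B} and {D}.
No further refinement is possible. Final partition (6 blocks): {A} | {B} | {F} | {E} | {C} | {D}.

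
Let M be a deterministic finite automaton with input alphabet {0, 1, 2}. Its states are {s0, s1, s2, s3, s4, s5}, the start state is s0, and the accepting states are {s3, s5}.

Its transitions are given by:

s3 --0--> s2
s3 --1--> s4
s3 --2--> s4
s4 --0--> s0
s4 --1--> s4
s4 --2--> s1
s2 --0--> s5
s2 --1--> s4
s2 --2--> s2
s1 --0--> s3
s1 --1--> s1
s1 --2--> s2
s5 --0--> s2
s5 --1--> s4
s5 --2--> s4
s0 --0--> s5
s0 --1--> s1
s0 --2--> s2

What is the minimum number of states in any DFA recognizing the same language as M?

All states are reachable from the start state.
P0 = {s3,s5} | {s0,s1,s2,s4}.
On input 0, block {s0,s1,s2,s4} splits into {s0,s1,s2} and {s4}.
Split {s0,s1,s2} by δ(·,1) → {s0,s1} and {s2}.
No further refinement is possible. Final partition (4 blocks): {s3,s5} | {s0,s1} | {s4} | {s2}.

4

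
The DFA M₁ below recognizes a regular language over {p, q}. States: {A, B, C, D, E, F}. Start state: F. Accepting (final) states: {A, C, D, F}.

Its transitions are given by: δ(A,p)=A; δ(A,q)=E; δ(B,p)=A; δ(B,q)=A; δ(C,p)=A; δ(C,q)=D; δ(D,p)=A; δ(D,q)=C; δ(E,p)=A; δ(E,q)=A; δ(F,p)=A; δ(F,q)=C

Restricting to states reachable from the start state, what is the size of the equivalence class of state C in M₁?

Reachable states from the start: {A,C,D,E,F}. Unreachable: {B} — drop them.
Start with accepting vs non-accepting: {A,C,D,F} | {E}.
Refine {A,C,D,F} on symbol q: members go to different blocks, giving {C,D,F} and {A}.
The partition is now stable with 3 blocks: {C,D,F} | {E} | {A}.
State C belongs to the block {C,D,F}, which has 3 states.

3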